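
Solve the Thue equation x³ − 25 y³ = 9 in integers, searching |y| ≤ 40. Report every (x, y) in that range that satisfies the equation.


The equation is x³ - 25y³ = 9. For fixed y, x³ = 25·y³ + 9, so a solution requires the RHS to be a perfect cube.
Strategy: iterate y from -40 to 40, compute RHS = 25·y³ + 9, and check whether it is a (positive or negative) perfect cube.
Check small values of y:
  y = 0: RHS = 9 is not a perfect cube.
  y = 1: RHS = 34 is not a perfect cube.
  y = -1: RHS = -16 is not a perfect cube.
  y = 2: RHS = 209 is not a perfect cube.
  y = -2: RHS = -191 is not a perfect cube.
  y = 3: RHS = 684 is not a perfect cube.
  y = -3: RHS = -666 is not a perfect cube.
Continuing the search up to |y| = 40 finds no solutions either.
No (x, y) in the scanned range satisfies the equation.

No integer solutions with |y| ≤ 40.


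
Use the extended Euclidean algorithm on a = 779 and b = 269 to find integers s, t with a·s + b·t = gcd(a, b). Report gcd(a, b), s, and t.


Euclidean algorithm on (779, 269) — divide until remainder is 0:
  779 = 2 · 269 + 241
  269 = 1 · 241 + 28
  241 = 8 · 28 + 17
  28 = 1 · 17 + 11
  17 = 1 · 11 + 6
  11 = 1 · 6 + 5
  6 = 1 · 5 + 1
  5 = 5 · 1 + 0
gcd(779, 269) = 1.
Track Bezout coefficients alongside the remainders: start with r₀ = 779 = a·1 + b·0 (s = 1, t = 0) and r₁ = 269 = a·0 + b·1 (s = 0, t = 1); each new remainder r_{k+1} = r_{k-1} − q_k·r_k inherits s_{k+1} = s_{k-1} − q_k·s_k, t_{k+1} = t_{k-1} − q_k·t_k, so r_k = a·s_k + b·t_k at every step:
  q = 2: r = 241, s = 1 − 2·0 = 1, t = 0 − 2·1 = -2  (check: 779·1 + 269·(-2) = 241)
  q = 1: r = 28, s = 0 − 1·1 = -1, t = 1 − 1·(-2) = 3  (check: 779·(-1) + 269·3 = 28)
  q = 8: r = 17, s = 1 − 8·(-1) = 9, t = -2 − 8·3 = -26  (check: 779·9 + 269·(-26) = 17)
  q = 1: r = 11, s = -1 − 1·9 = -10, t = 3 − 1·(-26) = 29  (check: 779·(-10) + 269·29 = 11)
  q = 1: r = 6, s = 9 − 1·(-10) = 19, t = -26 − 1·29 = -55  (check: 779·19 + 269·(-55) = 6)
  q = 1: r = 5, s = -10 − 1·19 = -29, t = 29 − 1·(-55) = 84  (check: 779·(-29) + 269·84 = 5)
  q = 1: r = 1, s = 19 − 1·(-29) = 48, t = -55 − 1·84 = -139  (check: 779·48 + 269·(-139) = 1)
The row with r = 1 (the gcd) gives the Bezout coefficients s = 48, t = -139.
Result: 779 · (48) + 269 · (-139) = 1.

gcd(779, 269) = 1; s = 48, t = -139 (check: 779·48 + 269·(-139) = 1).


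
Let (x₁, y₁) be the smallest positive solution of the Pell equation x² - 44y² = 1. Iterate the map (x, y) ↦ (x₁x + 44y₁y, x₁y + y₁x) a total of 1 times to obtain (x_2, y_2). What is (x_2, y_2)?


Step 1: Find the fundamental solution (x₁, y₁) of x² - 44y² = 1.
  Expand √44 as a continued fraction. a₀ = ⌊√44⌋ = 6; iterate m_{k+1} = d_k·a_k − m_k, d_{k+1} = (44 − m_{k+1}²)/d_k, a_{k+1} = ⌊(a₀ + m_{k+1})/d_{k+1}⌋ (starting m₀ = 0, d₀ = 1), with convergents p_k = a_k·p_{k-1} + p_{k-2}, q_k = a_k·q_{k-1} + q_{k-2} (p₋₁ = 1, q₋₁ = 0):
  k = 0: a₀ = 6; p₀/q₀ = 6/1; p₀² − 44·q₀² = 36 − 44 = -8.
  k = 1: m = 6, d = 8, a = ⌊(6 + 6)/8⌋ = 1; p/q = (1·6 + 1)/(1·1 + 0) = 7/1; p² − 44·q² = 49 − 44 = 5.
  k = 2: m = 2, d = 5, a = ⌊(6 + 2)/5⌋ = 1; p/q = (1·7 + 6)/(1·1 + 1) = 13/2; p² − 44·q² = 169 − 176 = -7.
  k = 3: m = 3, d = 7, a = ⌊(6 + 3)/7⌋ = 1; p/q = (1·13 + 7)/(1·2 + 1) = 20/3; p² − 44·q² = 400 − 396 = 4.
  k = 4: m = 4, d = 4, a = ⌊(6 + 4)/4⌋ = 2; p/q = (2·20 + 13)/(2·3 + 2) = 53/8; p² − 44·q² = 2809 − 2816 = -7.
  k = 5: m = 4, d = 7, a = ⌊(6 + 4)/7⌋ = 1; p/q = (1·53 + 20)/(1·8 + 3) = 73/11; p² − 44·q² = 5329 − 5324 = 5.
  k = 6: m = 3, d = 5, a = ⌊(6 + 3)/5⌋ = 1; p/q = (1·73 + 53)/(1·11 + 8) = 126/19; p² − 44·q² = 15876 − 15884 = -8.
  k = 7: m = 2, d = 8, a = ⌊(6 + 2)/8⌋ = 1; p/q = (1·126 + 73)/(1·19 + 11) = 199/30; p² − 44·q² = 39601 − 39600 = 1.
  The first convergent with p² − 44·q² = 1 gives the fundamental solution (x₁, y₁) = (199, 30).
Step 2: Apply the recurrence (x_{n+1}, y_{n+1}) = (x₁x_n + 44y₁y_n, x₁y_n + y₁x_n) repeatedly.
  From (x_1, y_1) = (199, 30): x_2 = 199·199 + 44·30·30 = 79201; y_2 = 199·30 + 30·199 = 11940.
Step 3: Verify x_2² - 44·y_2² = 6272798401 - 6272798400 = 1 (should be 1). ✓

(x_1, y_1) = (199, 30); (x_2, y_2) = (79201, 11940).


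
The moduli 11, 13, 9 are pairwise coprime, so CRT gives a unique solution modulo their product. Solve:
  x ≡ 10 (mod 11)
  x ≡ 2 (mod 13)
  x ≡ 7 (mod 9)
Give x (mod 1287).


Moduli 11, 13, 9 are pairwise coprime; by CRT there is a unique solution modulo M = 11 · 13 · 9 = 1287.
Solve pairwise, accumulating the modulus:
  Start with x ≡ 10 (mod 11).
  Combine with x ≡ 2 (mod 13): since gcd(11, 13) = 1, we get a unique residue mod 143.
    Write x = 10 + 11·t and substitute into x ≡ 2 (mod 13): 11·t ≡ 2 − 10 = -8 (mod 13).
    Reduce coefficients mod 13: 11·t ≡ 5 (mod 13).
    The inverse of 11 mod 13 is 6 (since 11·6 = 66 = 5·13 + 1), so t ≡ 6·5 = 30 ≡ 4 (mod 13).
    Then x = 10 + 11·4 = 54, valid modulo lcm(11, 13) = 143: x ≡ 54 (mod 143).
  Combine with x ≡ 7 (mod 9): since gcd(143, 9) = 1, we get a unique residue mod 1287.
    Write x = 54 + 143·t and substitute into x ≡ 7 (mod 9): 143·t ≡ 7 − 54 = -47 (mod 9).
    Reduce coefficients mod 9: 8·t ≡ 7 (mod 9).
    The inverse of 8 mod 9 is 8 (since 8·8 = 64 = 7·9 + 1), so t ≡ 8·7 = 56 ≡ 2 (mod 9).
    Then x = 54 + 143·2 = 340, valid modulo lcm(143, 9) = 1287: x ≡ 340 (mod 1287).
Verify: 340 mod 11 = 10 ✓, 340 mod 13 = 2 ✓, 340 mod 9 = 7 ✓.

x ≡ 340 (mod 1287).


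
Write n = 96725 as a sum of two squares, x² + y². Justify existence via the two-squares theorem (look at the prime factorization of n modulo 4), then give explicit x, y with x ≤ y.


Step 1: Factor n = 96725 = 5^2 · 53 · 73.
Step 2: Check the mod-4 condition on each prime factor: 5 ≡ 1 (mod 4), exponent 2; 53 ≡ 1 (mod 4), exponent 1; 73 ≡ 1 (mod 4), exponent 1.
All primes ≡ 3 (mod 4) appear to even exponent (or don't appear), so by the two-squares theorem n IS expressible as a sum of two squares.
Step 3: Build a representation. Group n = k² · m with k = 5 and m = 53 · 73 = 3869 (a product of primes ≡ 1 (mod 4)); a representation of m scales to one of n via (k·x)² + (k·y)² = k²(x² + y²). Each prime p ≡ 1 (mod 4) is itself a sum of two squares; find a² by testing p − a² for a perfect square:
  53: 53 − 1² = 52, 53 − 2² = 49 = 7² ⇒ 53 = 2² + 7².
  73: 73 − 1² = 72, 73 − 2² = 69, 73 − 3² = 64 = 8² ⇒ 73 = 3² + 8².
  Combine using the Brahmagupta–Fibonacci identity (a² + b²)(c² + d²) = (ac − bd)² + (ad + bc)² = (ac + bd)² + (ad − bc)²:
  53 · 73 = 3869: from (2² + 7²)(3² + 8²), take (2·3 − 7·8, 2·8 + 7·3) = (6 − 56, 16 + 21) = (-50, 37); dropping signs (only squares matter) gives (50, 37); check 50² + 37² = 2500 + 1369 = 3869 ✓.
  Scale by k = 5: (5·50, 5·37) = (250, 185).
Step 4: Order so x ≤ y and verify: 185² + 250² = 34225 + 62500 = 96725 = n. ✓

n = 96725 = 185² + 250² (one valid representation with x ≤ y).


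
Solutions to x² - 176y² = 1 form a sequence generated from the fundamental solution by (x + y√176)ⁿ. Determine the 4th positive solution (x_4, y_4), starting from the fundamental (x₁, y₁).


Step 1: Find the fundamental solution (x₁, y₁) of x² - 176y² = 1.
  Expand √176 as a continued fraction. a₀ = ⌊√176⌋ = 13; iterate m_{k+1} = d_k·a_k − m_k, d_{k+1} = (176 − m_{k+1}²)/d_k, a_{k+1} = ⌊(a₀ + m_{k+1})/d_{k+1}⌋ (starting m₀ = 0, d₀ = 1), with convergents p_k = a_k·p_{k-1} + p_{k-2}, q_k = a_k·q_{k-1} + q_{k-2} (p₋₁ = 1, q₋₁ = 0):
  k = 0: a₀ = 13; p₀/q₀ = 13/1; p₀² − 176·q₀² = 169 − 176 = -7.
  k = 1: m = 13, d = 7, a = ⌊(13 + 13)/7⌋ = 3; p/q = (3·13 + 1)/(3·1 + 0) = 40/3; p² − 176·q² = 1600 − 1584 = 16.
  k = 2: m = 8, d = 16, a = ⌊(13 + 8)/16⌋ = 1; p/q = (1·40 + 13)/(1·3 + 1) = 53/4; p² − 176·q² = 2809 − 2816 = -7.
  k = 3: m = 8, d = 7, a = ⌊(13 + 8)/7⌋ = 3; p/q = (3·53 + 40)/(3·4 + 3) = 199/15; p² − 176·q² = 39601 − 39600 = 1.
  The first convergent with p² − 176·q² = 1 gives the fundamental solution (x₁, y₁) = (199, 15).
Step 2: Apply the recurrence (x_{n+1}, y_{n+1}) = (x₁x_n + 176y₁y_n, x₁y_n + y₁x_n) repeatedly.
  From (x_1, y_1) = (199, 15): x_2 = 199·199 + 176·15·15 = 79201; y_2 = 199·15 + 15·199 = 5970.
  From (x_2, y_2) = (79201, 5970): x_3 = 199·79201 + 176·15·5970 = 31521799; y_3 = 199·5970 + 15·79201 = 2376045.
  From (x_3, y_3) = (31521799, 2376045): x_4 = 199·31521799 + 176·15·2376045 = 12545596801; y_4 = 199·2376045 + 15·31521799 = 945659940.
Step 3: Verify x_4² - 176·y_4² = 157391999093261433601 - 157391999093261433600 = 1 (should be 1). ✓

(x_1, y_1) = (199, 15); (x_4, y_4) = (12545596801, 945659940).


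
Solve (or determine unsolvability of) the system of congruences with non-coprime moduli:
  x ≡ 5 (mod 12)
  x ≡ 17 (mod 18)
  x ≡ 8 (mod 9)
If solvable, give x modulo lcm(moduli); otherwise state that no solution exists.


Moduli 12, 18, 9 are not pairwise coprime, so CRT works modulo lcm(m_i) when all pairwise compatibility conditions hold.
Pairwise compatibility: gcd(m_i, m_j) must divide a_i - a_j for every pair.
Merge one congruence at a time:
  Start: x ≡ 5 (mod 12).
  Combine with x ≡ 17 (mod 18): gcd(12, 18) = 6; 17 - 5 = 12, which IS divisible by 6, so compatible.
    Write x = 5 + 12·t and substitute into x ≡ 17 (mod 18): 12·t ≡ 17 − 5 = 12 (mod 18).
    Divide the congruence (and modulus) by g = 6: 2·t ≡ 2 (mod 3).
    The inverse of 2 mod 3 is 2 (since 2·2 = 4 = 1·3 + 1), so t ≡ 2·2 = 4 ≡ 1 (mod 3).
    Then x = 5 + 12·1 = 17, valid modulo lcm(12, 18) = 36: x ≡ 17 (mod 36).
  Combine with x ≡ 8 (mod 9): gcd(36, 9) = 9; 8 - 17 = -9, which IS divisible by 9, so compatible.
    Write x = 17 + 36·t and substitute into x ≡ 8 (mod 9): 36·t ≡ 8 − 17 = -9 (mod 9).
    Divide the congruence (and modulus) by g = 9: 4·t ≡ -1 (mod 1).
    Modulo 1 every t works; take t = 0.
    Then x = 17 + 36·0 = 17, valid modulo lcm(36, 9) = 36: x ≡ 17 (mod 36).
Verify: 17 mod 12 = 5, 17 mod 18 = 17, 17 mod 9 = 8.

x ≡ 17 (mod 36).


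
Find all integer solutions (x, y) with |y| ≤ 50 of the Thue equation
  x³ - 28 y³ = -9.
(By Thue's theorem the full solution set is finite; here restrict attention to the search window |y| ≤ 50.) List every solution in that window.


The equation is x³ - 28y³ = -9. For fixed y, x³ = 28·y³ − 9, so a solution requires the RHS to be a perfect cube.
Strategy: iterate y from -50 to 50, compute RHS = 28·y³ − 9, and check whether it is a (positive or negative) perfect cube.
Check small values of y:
  y = 0: RHS = -9 is not a perfect cube.
  y = 1: RHS = 19 is not a perfect cube.
  y = -1: RHS = -37 is not a perfect cube.
  y = 2: RHS = 215 is not a perfect cube.
  y = -2: RHS = -233 is not a perfect cube.
  y = 3: RHS = 747 is not a perfect cube.
  y = -3: RHS = -765 is not a perfect cube.
Continuing the search up to |y| = 50 finds no solutions either.
No (x, y) in the scanned range satisfies the equation.

No integer solutions with |y| ≤ 50.


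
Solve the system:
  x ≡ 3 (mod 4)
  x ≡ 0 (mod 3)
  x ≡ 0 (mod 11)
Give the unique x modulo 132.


Moduli 4, 3, 11 are pairwise coprime; by CRT there is a unique solution modulo M = 4 · 3 · 11 = 132.
Solve pairwise, accumulating the modulus:
  Start with x ≡ 3 (mod 4).
  Combine with x ≡ 0 (mod 3): since gcd(4, 3) = 1, we get a unique residue mod 12.
    Write x = 3 + 4·t and substitute into x ≡ 0 (mod 3): 4·t ≡ 0 − 3 = -3 (mod 3).
    Reduce coefficients mod 3: 1·t ≡ 0 (mod 3).
    So t ≡ 0 (mod 3).
    Then x = 3 + 4·0 = 3, valid modulo lcm(4, 3) = 12: x ≡ 3 (mod 12).
  Combine with x ≡ 0 (mod 11): since gcd(12, 11) = 1, we get a unique residue mod 132.
    Write x = 3 + 12·t and substitute into x ≡ 0 (mod 11): 12·t ≡ 0 − 3 = -3 (mod 11).
    Reduce coefficients mod 11: 1·t ≡ 8 (mod 11).
    So t ≡ 8 (mod 11).
    Then x = 3 + 12·8 = 99, valid modulo lcm(12, 11) = 132: x ≡ 99 (mod 132).
Verify: 99 mod 4 = 3 ✓, 99 mod 3 = 0 ✓, 99 mod 11 = 0 ✓.

x ≡ 99 (mod 132).


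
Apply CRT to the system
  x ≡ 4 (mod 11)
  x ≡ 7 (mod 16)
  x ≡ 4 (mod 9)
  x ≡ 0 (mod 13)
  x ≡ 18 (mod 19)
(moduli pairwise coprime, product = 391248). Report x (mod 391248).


Product of moduli M = 11 · 16 · 9 · 13 · 19 = 391248.
Merge one congruence at a time:
  Start: x ≡ 4 (mod 11).
  Combine with x ≡ 7 (mod 16); new modulus lcm = 176.
    Write x = 4 + 11·t and substitute into x ≡ 7 (mod 16): 11·t ≡ 7 − 4 = 3 (mod 16).
    The inverse of 11 mod 16 is 3 (since 11·3 = 33 = 2·16 + 1), so t ≡ 3·3 = 9 ≡ 9 (mod 16).
    Then x = 4 + 11·9 = 103, valid modulo lcm(11, 16) = 176: x ≡ 103 (mod 176).
  Combine with x ≡ 4 (mod 9); new modulus lcm = 1584.
    Write x = 103 + 176·t and substitute into x ≡ 4 (mod 9): 176·t ≡ 4 − 103 = -99 (mod 9).
    Reduce coefficients mod 9: 5·t ≡ 0 (mod 9).
    The inverse of 5 mod 9 is 2 (since 5·2 = 10 = 1·9 + 1), so t ≡ 2·0 = 0 ≡ 0 (mod 9).
    Then x = 103 + 176·0 = 103, valid modulo lcm(176, 9) = 1584: x ≡ 103 (mod 1584).
  Combine with x ≡ 0 (mod 13); new modulus lcm = 20592.
    Write x = 103 + 1584·t and substitute into x ≡ 0 (mod 13): 1584·t ≡ 0 − 103 = -103 (mod 13).
    Reduce coefficients mod 13: 11·t ≡ 1 (mod 13).
    The inverse of 11 mod 13 is 6 (since 11·6 = 66 = 5·13 + 1), so t ≡ 6·1 = 6 ≡ 6 (mod 13).
    Then x = 103 + 1584·6 = 9607, valid modulo lcm(1584, 13) = 20592: x ≡ 9607 (mod 20592).
  Combine with x ≡ 18 (mod 19); new modulus lcm = 391248.
    Write x = 9607 + 20592·t and substitute into x ≡ 18 (mod 19): 20592·t ≡ 18 − 9607 = -9589 (mod 19).
    Reduce coefficients mod 19: 15·t ≡ 6 (mod 19).
    The inverse of 15 mod 19 is 14 (since 15·14 = 210 = 11·19 + 1), so t ≡ 14·6 = 84 ≡ 8 (mod 19).
    Then x = 9607 + 20592·8 = 174343, valid modulo lcm(20592, 19) = 391248: x ≡ 174343 (mod 391248).
Verify against each original: 174343 mod 11 = 4, 174343 mod 16 = 7, 174343 mod 9 = 4, 174343 mod 13 = 0, 174343 mod 19 = 18.

x ≡ 174343 (mod 391248).


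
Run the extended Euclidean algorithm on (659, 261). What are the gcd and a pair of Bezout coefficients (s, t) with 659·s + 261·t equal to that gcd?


Euclidean algorithm on (659, 261) — divide until remainder is 0:
  659 = 2 · 261 + 137
  261 = 1 · 137 + 124
  137 = 1 · 124 + 13
  124 = 9 · 13 + 7
  13 = 1 · 7 + 6
  7 = 1 · 6 + 1
  6 = 6 · 1 + 0
gcd(659, 261) = 1.
Track Bezout coefficients alongside the remainders: start with r₀ = 659 = a·1 + b·0 (s = 1, t = 0) and r₁ = 261 = a·0 + b·1 (s = 0, t = 1); each new remainder r_{k+1} = r_{k-1} − q_k·r_k inherits s_{k+1} = s_{k-1} − q_k·s_k, t_{k+1} = t_{k-1} − q_k·t_k, so r_k = a·s_k + b·t_k at every step:
  q = 2: r = 137, s = 1 − 2·0 = 1, t = 0 − 2·1 = -2  (check: 659·1 + 261·(-2) = 137)
  q = 1: r = 124, s = 0 − 1·1 = -1, t = 1 − 1·(-2) = 3  (check: 659·(-1) + 261·3 = 124)
  q = 1: r = 13, s = 1 − 1·(-1) = 2, t = -2 − 1·3 = -5  (check: 659·2 + 261·(-5) = 13)
  q = 9: r = 7, s = -1 − 9·2 = -19, t = 3 − 9·(-5) = 48  (check: 659·(-19) + 261·48 = 7)
  q = 1: r = 6, s = 2 − 1·(-19) = 21, t = -5 − 1·48 = -53  (check: 659·21 + 261·(-53) = 6)
  q = 1: r = 1, s = -19 − 1·21 = -40, t = 48 − 1·(-53) = 101  (check: 659·(-40) + 261·101 = 1)
The row with r = 1 (the gcd) gives the Bezout coefficients s = -40, t = 101.
Result: 659 · (-40) + 261 · (101) = 1.

gcd(659, 261) = 1; s = -40, t = 101 (check: 659·(-40) + 261·101 = 1).


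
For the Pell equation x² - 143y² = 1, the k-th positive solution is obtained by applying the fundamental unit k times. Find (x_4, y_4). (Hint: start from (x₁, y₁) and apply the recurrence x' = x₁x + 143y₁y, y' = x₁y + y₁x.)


Step 1: Find the fundamental solution (x₁, y₁) of x² - 143y² = 1.
  Expand √143 as a continued fraction. a₀ = ⌊√143⌋ = 11; iterate m_{k+1} = d_k·a_k − m_k, d_{k+1} = (143 − m_{k+1}²)/d_k, a_{k+1} = ⌊(a₀ + m_{k+1})/d_{k+1}⌋ (starting m₀ = 0, d₀ = 1), with convergents p_k = a_k·p_{k-1} + p_{k-2}, q_k = a_k·q_{k-1} + q_{k-2} (p₋₁ = 1, q₋₁ = 0):
  k = 0: a₀ = 11; p₀/q₀ = 11/1; p₀² − 143·q₀² = 121 − 143 = -22.
  k = 1: m = 11, d = 22, a = ⌊(11 + 11)/22⌋ = 1; p/q = (1·11 + 1)/(1·1 + 0) = 12/1; p² − 143·q² = 144 − 143 = 1.
  The first convergent with p² − 143·q² = 1 gives the fundamental solution (x₁, y₁) = (12, 1).
Step 2: Apply the recurrence (x_{n+1}, y_{n+1}) = (x₁x_n + 143y₁y_n, x₁y_n + y₁x_n) repeatedly.
  From (x_1, y_1) = (12, 1): x_2 = 12·12 + 143·1·1 = 287; y_2 = 12·1 + 1·12 = 24.
  From (x_2, y_2) = (287, 24): x_3 = 12·287 + 143·1·24 = 6876; y_3 = 12·24 + 1·287 = 575.
  From (x_3, y_3) = (6876, 575): x_4 = 12·6876 + 143·1·575 = 164737; y_4 = 12·575 + 1·6876 = 13776.
Step 3: Verify x_4² - 143·y_4² = 27138279169 - 27138279168 = 1 (should be 1). ✓

(x_1, y_1) = (12, 1); (x_4, y_4) = (164737, 13776).


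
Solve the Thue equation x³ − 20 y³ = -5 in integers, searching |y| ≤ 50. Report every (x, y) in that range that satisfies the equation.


The equation is x³ - 20y³ = -5. For fixed y, x³ = 20·y³ − 5, so a solution requires the RHS to be a perfect cube.
Strategy: iterate y from -50 to 50, compute RHS = 20·y³ − 5, and check whether it is a (positive or negative) perfect cube.
Check small values of y:
  y = 0: RHS = -5 is not a perfect cube.
  y = 1: RHS = 15 is not a perfect cube.
  y = -1: RHS = -25 is not a perfect cube.
  y = 2: RHS = 155 is not a perfect cube.
  y = -2: RHS = -165 is not a perfect cube.
  y = 3: RHS = 535 is not a perfect cube.
  y = -3: RHS = -545 is not a perfect cube.
Continuing the search up to |y| = 50 finds no solutions either.
No (x, y) in the scanned range satisfies the equation.

No integer solutions with |y| ≤ 50.


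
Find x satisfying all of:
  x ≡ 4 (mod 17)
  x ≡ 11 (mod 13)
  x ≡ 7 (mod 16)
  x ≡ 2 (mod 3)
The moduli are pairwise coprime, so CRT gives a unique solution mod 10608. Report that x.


Product of moduli M = 17 · 13 · 16 · 3 = 10608.
Merge one congruence at a time:
  Start: x ≡ 4 (mod 17).
  Combine with x ≡ 11 (mod 13); new modulus lcm = 221.
    Write x = 4 + 17·t and substitute into x ≡ 11 (mod 13): 17·t ≡ 11 − 4 = 7 (mod 13).
    Reduce coefficients mod 13: 4·t ≡ 7 (mod 13).
    The inverse of 4 mod 13 is 10 (since 4·10 = 40 = 3·13 + 1), so t ≡ 10·7 = 70 ≡ 5 (mod 13).
    Then x = 4 + 17·5 = 89, valid modulo lcm(17, 13) = 221: x ≡ 89 (mod 221).
  Combine with x ≡ 7 (mod 16); new modulus lcm = 3536.
    Write x = 89 + 221·t and substitute into x ≡ 7 (mod 16): 221·t ≡ 7 − 89 = -82 (mod 16).
    Reduce coefficients mod 16: 13·t ≡ 14 (mod 16).
    The inverse of 13 mod 16 is 5 (since 13·5 = 65 = 4·16 + 1), so t ≡ 5·14 = 70 ≡ 6 (mod 16).
    Then x = 89 + 221·6 = 1415, valid modulo lcm(221, 16) = 3536: x ≡ 1415 (mod 3536).
  Combine with x ≡ 2 (mod 3); new modulus lcm = 10608.
    Write x = 1415 + 3536·t and substitute into x ≡ 2 (mod 3): 3536·t ≡ 2 − 1415 = -1413 (mod 3).
    Reduce coefficients mod 3: 2·t ≡ 0 (mod 3).
    The inverse of 2 mod 3 is 2 (since 2·2 = 4 = 1·3 + 1), so t ≡ 2·0 = 0 ≡ 0 (mod 3).
    Then x = 1415 + 3536·0 = 1415, valid modulo lcm(3536, 3) = 10608: x ≡ 1415 (mod 10608).
Verify against each original: 1415 mod 17 = 4, 1415 mod 13 = 11, 1415 mod 16 = 7, 1415 mod 3 = 2.

x ≡ 1415 (mod 10608).


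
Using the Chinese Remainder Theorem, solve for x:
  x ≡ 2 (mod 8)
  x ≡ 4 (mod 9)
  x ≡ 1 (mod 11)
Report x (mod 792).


Moduli 8, 9, 11 are pairwise coprime; by CRT there is a unique solution modulo M = 8 · 9 · 11 = 792.
Solve pairwise, accumulating the modulus:
  Start with x ≡ 2 (mod 8).
  Combine with x ≡ 4 (mod 9): since gcd(8, 9) = 1, we get a unique residue mod 72.
    Write x = 2 + 8·t and substitute into x ≡ 4 (mod 9): 8·t ≡ 4 − 2 = 2 (mod 9).
    The inverse of 8 mod 9 is 8 (since 8·8 = 64 = 7·9 + 1), so t ≡ 8·2 = 16 ≡ 7 (mod 9).
    Then x = 2 + 8·7 = 58, valid modulo lcm(8, 9) = 72: x ≡ 58 (mod 72).
  Combine with x ≡ 1 (mod 11): since gcd(72, 11) = 1, we get a unique residue mod 792.
    Write x = 58 + 72·t and substitute into x ≡ 1 (mod 11): 72·t ≡ 1 − 58 = -57 (mod 11).
    Reduce coefficients mod 11: 6·t ≡ 9 (mod 11).
    The inverse of 6 mod 11 is 2 (since 6·2 = 12 = 1·11 + 1), so t ≡ 2·9 = 18 ≡ 7 (mod 11).
    Then x = 58 + 72·7 = 562, valid modulo lcm(72, 11) = 792: x ≡ 562 (mod 792).
Verify: 562 mod 8 = 2 ✓, 562 mod 9 = 4 ✓, 562 mod 11 = 1 ✓.

x ≡ 562 (mod 792).


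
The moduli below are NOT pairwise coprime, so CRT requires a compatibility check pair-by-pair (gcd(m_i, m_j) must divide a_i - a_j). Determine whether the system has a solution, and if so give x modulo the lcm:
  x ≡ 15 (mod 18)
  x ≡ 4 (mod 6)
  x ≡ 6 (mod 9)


Moduli 18, 6, 9 are not pairwise coprime, so CRT works modulo lcm(m_i) when all pairwise compatibility conditions hold.
Pairwise compatibility: gcd(m_i, m_j) must divide a_i - a_j for every pair.
Merge one congruence at a time:
  Start: x ≡ 15 (mod 18).
  Combine with x ≡ 4 (mod 6): gcd(18, 6) = 6, and 4 - 15 = -11 is NOT divisible by 6.
    ⇒ system is inconsistent (no integer solution).

No solution (the system is inconsistent).


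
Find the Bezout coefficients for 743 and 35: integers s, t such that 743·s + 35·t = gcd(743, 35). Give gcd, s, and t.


Euclidean algorithm on (743, 35) — divide until remainder is 0:
  743 = 21 · 35 + 8
  35 = 4 · 8 + 3
  8 = 2 · 3 + 2
  3 = 1 · 2 + 1
  2 = 2 · 1 + 0
gcd(743, 35) = 1.
Track Bezout coefficients alongside the remainders: start with r₀ = 743 = a·1 + b·0 (s = 1, t = 0) and r₁ = 35 = a·0 + b·1 (s = 0, t = 1); each new remainder r_{k+1} = r_{k-1} − q_k·r_k inherits s_{k+1} = s_{k-1} − q_k·s_k, t_{k+1} = t_{k-1} − q_k·t_k, so r_k = a·s_k + b·t_k at every step:
  q = 21: r = 8, s = 1 − 21·0 = 1, t = 0 − 21·1 = -21  (check: 743·1 + 35·(-21) = 8)
  q = 4: r = 3, s = 0 − 4·1 = -4, t = 1 − 4·(-21) = 85  (check: 743·(-4) + 35·85 = 3)
  q = 2: r = 2, s = 1 − 2·(-4) = 9, t = -21 − 2·85 = -191  (check: 743·9 + 35·(-191) = 2)
  q = 1: r = 1, s = -4 − 1·9 = -13, t = 85 − 1·(-191) = 276  (check: 743·(-13) + 35·276 = 1)
The row with r = 1 (the gcd) gives the Bezout coefficients s = -13, t = 276.
Result: 743 · (-13) + 35 · (276) = 1.

gcd(743, 35) = 1; s = -13, t = 276 (check: 743·(-13) + 35·276 = 1).


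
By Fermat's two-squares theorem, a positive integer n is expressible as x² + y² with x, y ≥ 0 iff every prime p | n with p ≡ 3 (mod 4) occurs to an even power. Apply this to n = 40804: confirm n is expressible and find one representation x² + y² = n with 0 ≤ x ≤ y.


Step 1: Factor n = 40804 = 2^2 · 101^2.
Step 2: Check the mod-4 condition on each prime factor: 2 = 2 (special); 101 ≡ 1 (mod 4), exponent 2.
All primes ≡ 3 (mod 4) appear to even exponent (or don't appear), so by the two-squares theorem n IS expressible as a sum of two squares.
Step 3: Build a representation. Group n = k² · m with k = 2 and m = 101 · 101 = 10201 (a product of primes ≡ 1 (mod 4)); a representation of m scales to one of n via (k·x)² + (k·y)² = k²(x² + y²). Each prime p ≡ 1 (mod 4) is itself a sum of two squares; find a² by testing p − a² for a perfect square:
  101: 101 − 1² = 100 = 10² ⇒ 101 = 1² + 10².
  Combine using the Brahmagupta–Fibonacci identity (a² + b²)(c² + d²) = (ac − bd)² + (ad + bc)² = (ac + bd)² + (ad − bc)²:
  101 · 101 = 10201: from (1² + 10²)(1² + 10²), take (1·1 − 10·10, 1·10 + 10·1) = (1 − 100, 10 + 10) = (-99, 20); dropping signs (only squares matter) gives (99, 20); check 99² + 20² = 9801 + 400 = 10201 ✓.
  Scale by k = 2: (2·99, 2·20) = (198, 40).
Step 4: Order so x ≤ y and verify: 40² + 198² = 1600 + 39204 = 40804 = n. ✓

n = 40804 = 40² + 198² (one valid representation with x ≤ y).


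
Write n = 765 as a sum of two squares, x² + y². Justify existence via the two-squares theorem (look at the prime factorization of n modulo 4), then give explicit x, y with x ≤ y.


Step 1: Factor n = 765 = 3^2 · 5 · 17.
Step 2: Check the mod-4 condition on each prime factor: 3 ≡ 3 (mod 4), exponent 2 (must be even); 5 ≡ 1 (mod 4), exponent 1; 17 ≡ 1 (mod 4), exponent 1.
All primes ≡ 3 (mod 4) appear to even exponent (or don't appear), so by the two-squares theorem n IS expressible as a sum of two squares.
Step 3: Build a representation. Group n = k² · m with k = 3 and m = 5 · 17 = 85 (a product of primes ≡ 1 (mod 4)); a representation of m scales to one of n via (k·x)² + (k·y)² = k²(x² + y²). Each prime p ≡ 1 (mod 4) is itself a sum of two squares; find a² by testing p − a² for a perfect square:
  5: 5 − 1² = 4 = 2² ⇒ 5 = 1² + 2².
  17: 17 − 1² = 16 = 4² ⇒ 17 = 1² + 4².
  Combine using the Brahmagupta–Fibonacci identity (a² + b²)(c² + d²) = (ac − bd)² + (ad + bc)² = (ac + bd)² + (ad − bc)²:
  5 · 17 = 85: from (1² + 2²)(1² + 4²), take (1·1 − 2·4, 1·4 + 2·1) = (1 − 8, 4 + 2) = (-7, 6); dropping signs (only squares matter) gives (7, 6); check 7² + 6² = 49 + 36 = 85 ✓.
  Scale by k = 3: (3·7, 3·6) = (21, 18).
Step 4: Order so x ≤ y and verify: 18² + 21² = 324 + 441 = 765 = n. ✓

n = 765 = 18² + 21² (one valid representation with x ≤ y).


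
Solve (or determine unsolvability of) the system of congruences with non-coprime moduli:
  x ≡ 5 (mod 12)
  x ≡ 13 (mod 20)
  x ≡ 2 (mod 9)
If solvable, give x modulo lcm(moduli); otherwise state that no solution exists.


Moduli 12, 20, 9 are not pairwise coprime, so CRT works modulo lcm(m_i) when all pairwise compatibility conditions hold.
Pairwise compatibility: gcd(m_i, m_j) must divide a_i - a_j for every pair.
Merge one congruence at a time:
  Start: x ≡ 5 (mod 12).
  Combine with x ≡ 13 (mod 20): gcd(12, 20) = 4; 13 - 5 = 8, which IS divisible by 4, so compatible.
    Write x = 5 + 12·t and substitute into x ≡ 13 (mod 20): 12·t ≡ 13 − 5 = 8 (mod 20).
    Divide the congruence (and modulus) by g = 4: 3·t ≡ 2 (mod 5).
    The inverse of 3 mod 5 is 2 (since 3·2 = 6 = 1·5 + 1), so t ≡ 2·2 = 4 ≡ 4 (mod 5).
    Then x = 5 + 12·4 = 53, valid modulo lcm(12, 20) = 60: x ≡ 53 (mod 60).
  Combine with x ≡ 2 (mod 9): gcd(60, 9) = 3; 2 - 53 = -51, which IS divisible by 3, so compatible.
    Write x = 53 + 60·t and substitute into x ≡ 2 (mod 9): 60·t ≡ 2 − 53 = -51 (mod 9).
    Divide the congruence (and modulus) by g = 3: 20·t ≡ -17 (mod 3).
    Reduce coefficients mod 3: 2·t ≡ 1 (mod 3).
    The inverse of 2 mod 3 is 2 (since 2·2 = 4 = 1·3 + 1), so t ≡ 2·1 = 2 ≡ 2 (mod 3).
    Then x = 53 + 60·2 = 173, valid modulo lcm(60, 9) = 180: x ≡ 173 (mod 180).
Verify: 173 mod 12 = 5, 173 mod 20 = 13, 173 mod 9 = 2.

x ≡ 173 (mod 180).


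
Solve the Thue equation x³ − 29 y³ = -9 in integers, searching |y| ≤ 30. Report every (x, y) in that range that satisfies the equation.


The equation is x³ - 29y³ = -9. For fixed y, x³ = 29·y³ − 9, so a solution requires the RHS to be a perfect cube.
Strategy: iterate y from -30 to 30, compute RHS = 29·y³ − 9, and check whether it is a (positive or negative) perfect cube.
Check small values of y:
  y = 0: RHS = -9 is not a perfect cube.
  y = 1: RHS = 20 is not a perfect cube.
  y = -1: RHS = -38 is not a perfect cube.
  y = 2: RHS = 223 is not a perfect cube.
  y = -2: RHS = -241 is not a perfect cube.
  y = 3: RHS = 774 is not a perfect cube.
  y = -3: RHS = -792 is not a perfect cube.
Continuing the search up to |y| = 30 finds no solutions either.
No (x, y) in the scanned range satisfies the equation.

No integer solutions with |y| ≤ 30.


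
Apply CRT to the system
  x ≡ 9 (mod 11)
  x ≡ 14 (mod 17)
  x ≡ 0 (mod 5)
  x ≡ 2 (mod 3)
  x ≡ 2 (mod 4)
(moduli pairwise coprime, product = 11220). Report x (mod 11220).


Product of moduli M = 11 · 17 · 5 · 3 · 4 = 11220.
Merge one congruence at a time:
  Start: x ≡ 9 (mod 11).
  Combine with x ≡ 14 (mod 17); new modulus lcm = 187.
    Write x = 9 + 11·t and substitute into x ≡ 14 (mod 17): 11·t ≡ 14 − 9 = 5 (mod 17).
    The inverse of 11 mod 17 is 14 (since 11·14 = 154 = 9·17 + 1), so t ≡ 14·5 = 70 ≡ 2 (mod 17).
    Then x = 9 + 11·2 = 31, valid modulo lcm(11, 17) = 187: x ≡ 31 (mod 187).
  Combine with x ≡ 0 (mod 5); new modulus lcm = 935.
    Write x = 31 + 187·t and substitute into x ≡ 0 (mod 5): 187·t ≡ 0 − 31 = -31 (mod 5).
    Reduce coefficients mod 5: 2·t ≡ 4 (mod 5).
    The inverse of 2 mod 5 is 3 (since 2·3 = 6 = 1·5 + 1), so t ≡ 3·4 = 12 ≡ 2 (mod 5).
    Then x = 31 + 187·2 = 405, valid modulo lcm(187, 5) = 935: x ≡ 405 (mod 935).
  Combine with x ≡ 2 (mod 3); new modulus lcm = 2805.
    Write x = 405 + 935·t and substitute into x ≡ 2 (mod 3): 935·t ≡ 2 − 405 = -403 (mod 3).
    Reduce coefficients mod 3: 2·t ≡ 2 (mod 3).
    The inverse of 2 mod 3 is 2 (since 2·2 = 4 = 1·3 + 1), so t ≡ 2·2 = 4 ≡ 1 (mod 3).
    Then x = 405 + 935·1 = 1340, valid modulo lcm(935, 3) = 2805: x ≡ 1340 (mod 2805).
  Combine with x ≡ 2 (mod 4); new modulus lcm = 11220.
    Write x = 1340 + 2805·t and substitute into x ≡ 2 (mod 4): 2805·t ≡ 2 − 1340 = -1338 (mod 4).
    Reduce coefficients mod 4: 1·t ≡ 2 (mod 4).
    So t ≡ 2 (mod 4).
    Then x = 1340 + 2805·2 = 6950, valid modulo lcm(2805, 4) = 11220: x ≡ 6950 (mod 11220).
Verify against each original: 6950 mod 11 = 9, 6950 mod 17 = 14, 6950 mod 5 = 0, 6950 mod 3 = 2, 6950 mod 4 = 2.

x ≡ 6950 (mod 11220).


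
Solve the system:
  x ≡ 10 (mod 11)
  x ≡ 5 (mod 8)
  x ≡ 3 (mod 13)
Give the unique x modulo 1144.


Moduli 11, 8, 13 are pairwise coprime; by CRT there is a unique solution modulo M = 11 · 8 · 13 = 1144.
Solve pairwise, accumulating the modulus:
  Start with x ≡ 10 (mod 11).
  Combine with x ≡ 5 (mod 8): since gcd(11, 8) = 1, we get a unique residue mod 88.
    Write x = 10 + 11·t and substitute into x ≡ 5 (mod 8): 11·t ≡ 5 − 10 = -5 (mod 8).
    Reduce coefficients mod 8: 3·t ≡ 3 (mod 8).
    The inverse of 3 mod 8 is 3 (since 3·3 = 9 = 1·8 + 1), so t ≡ 3·3 = 9 ≡ 1 (mod 8).
    Then x = 10 + 11·1 = 21, valid modulo lcm(11, 8) = 88: x ≡ 21 (mod 88).
  Combine with x ≡ 3 (mod 13): since gcd(88, 13) = 1, we get a unique residue mod 1144.
    Write x = 21 + 88·t and substitute into x ≡ 3 (mod 13): 88·t ≡ 3 − 21 = -18 (mod 13).
    Reduce coefficients mod 13: 10·t ≡ 8 (mod 13).
    The inverse of 10 mod 13 is 4 (since 10·4 = 40 = 3·13 + 1), so t ≡ 4·8 = 32 ≡ 6 (mod 13).
    Then x = 21 + 88·6 = 549, valid modulo lcm(88, 13) = 1144: x ≡ 549 (mod 1144).
Verify: 549 mod 11 = 10 ✓, 549 mod 8 = 5 ✓, 549 mod 13 = 3 ✓.

x ≡ 549 (mod 1144).


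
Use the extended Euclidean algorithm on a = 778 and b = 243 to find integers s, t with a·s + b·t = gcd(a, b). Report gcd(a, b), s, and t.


Euclidean algorithm on (778, 243) — divide until remainder is 0:
  778 = 3 · 243 + 49
  243 = 4 · 49 + 47
  49 = 1 · 47 + 2
  47 = 23 · 2 + 1
  2 = 2 · 1 + 0
gcd(778, 243) = 1.
Track Bezout coefficients alongside the remainders: start with r₀ = 778 = a·1 + b·0 (s = 1, t = 0) and r₁ = 243 = a·0 + b·1 (s = 0, t = 1); each new remainder r_{k+1} = r_{k-1} − q_k·r_k inherits s_{k+1} = s_{k-1} − q_k·s_k, t_{k+1} = t_{k-1} − q_k·t_k, so r_k = a·s_k + b·t_k at every step:
  q = 3: r = 49, s = 1 − 3·0 = 1, t = 0 − 3·1 = -3  (check: 778·1 + 243·(-3) = 49)
  q = 4: r = 47, s = 0 − 4·1 = -4, t = 1 − 4·(-3) = 13  (check: 778·(-4) + 243·13 = 47)
  q = 1: r = 2, s = 1 − 1·(-4) = 5, t = -3 − 1·13 = -16  (check: 778·5 + 243·(-16) = 2)
  q = 23: r = 1, s = -4 − 23·5 = -119, t = 13 − 23·(-16) = 381  (check: 778·(-119) + 243·381 = 1)
The row with r = 1 (the gcd) gives the Bezout coefficients s = -119, t = 381.
Result: 778 · (-119) + 243 · (381) = 1.

gcd(778, 243) = 1; s = -119, t = 381 (check: 778·(-119) + 243·381 = 1).


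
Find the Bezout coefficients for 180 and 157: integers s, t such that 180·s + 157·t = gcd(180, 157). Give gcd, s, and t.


Euclidean algorithm on (180, 157) — divide until remainder is 0:
  180 = 1 · 157 + 23
  157 = 6 · 23 + 19
  23 = 1 · 19 + 4
  19 = 4 · 4 + 3
  4 = 1 · 3 + 1
  3 = 3 · 1 + 0
gcd(180, 157) = 1.
Track Bezout coefficients alongside the remainders: start with r₀ = 180 = a·1 + b·0 (s = 1, t = 0) and r₁ = 157 = a·0 + b·1 (s = 0, t = 1); each new remainder r_{k+1} = r_{k-1} − q_k·r_k inherits s_{k+1} = s_{k-1} − q_k·s_k, t_{k+1} = t_{k-1} − q_k·t_k, so r_k = a·s_k + b·t_k at every step:
  q = 1: r = 23, s = 1 − 1·0 = 1, t = 0 − 1·1 = -1  (check: 180·1 + 157·(-1) = 23)
  q = 6: r = 19, s = 0 − 6·1 = -6, t = 1 − 6·(-1) = 7  (check: 180·(-6) + 157·7 = 19)
  q = 1: r = 4, s = 1 − 1·(-6) = 7, t = -1 − 1·7 = -8  (check: 180·7 + 157·(-8) = 4)
  q = 4: r = 3, s = -6 − 4·7 = -34, t = 7 − 4·(-8) = 39  (check: 180·(-34) + 157·39 = 3)
  q = 1: r = 1, s = 7 − 1·(-34) = 41, t = -8 − 1·39 = -47  (check: 180·41 + 157·(-47) = 1)
The row with r = 1 (the gcd) gives the Bezout coefficients s = 41, t = -47.
Result: 180 · (41) + 157 · (-47) = 1.

gcd(180, 157) = 1; s = 41, t = -47 (check: 180·41 + 157·(-47) = 1).


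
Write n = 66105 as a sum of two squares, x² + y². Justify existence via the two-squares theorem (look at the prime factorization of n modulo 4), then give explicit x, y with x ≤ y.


Step 1: Factor n = 66105 = 3^2 · 5 · 13 · 113.
Step 2: Check the mod-4 condition on each prime factor: 3 ≡ 3 (mod 4), exponent 2 (must be even); 5 ≡ 1 (mod 4), exponent 1; 13 ≡ 1 (mod 4), exponent 1; 113 ≡ 1 (mod 4), exponent 1.
All primes ≡ 3 (mod 4) appear to even exponent (or don't appear), so by the two-squares theorem n IS expressible as a sum of two squares.
Step 3: Build a representation. Group n = k² · m with k = 3 and m = 5 · 13 · 113 = 7345 (a product of primes ≡ 1 (mod 4)); a representation of m scales to one of n via (k·x)² + (k·y)² = k²(x² + y²). Each prime p ≡ 1 (mod 4) is itself a sum of two squares; find a² by testing p − a² for a perfect square:
  5: 5 − 1² = 4 = 2² ⇒ 5 = 1² + 2².
  13: 13 − 1² = 12, 13 − 2² = 9 = 3² ⇒ 13 = 2² + 3².
  113: 113 − 1² = 112, 113 − 2² = 109, 113 − 3² = 104, 113 − 4² = 97, 113 − 5² = 88, 113 − 6² = 77, 113 − 7² = 64 = 8² ⇒ 113 = 7² + 8².
  Combine using the Brahmagupta–Fibonacci identity (a² + b²)(c² + d²) = (ac − bd)² + (ad + bc)² = (ac + bd)² + (ad − bc)²:
  5 · 13 = 65: from (1² + 2²)(2² + 3²), take (1·2 − 2·3, 1·3 + 2·2) = (2 − 6, 3 + 4) = (-4, 7); dropping signs (only squares matter) gives (4, 7); check 4² + 7² = 16 + 49 = 65 ✓.
  65 · 113 = 7345: from (4² + 7²)(7² + 8²), take (4·7 − 7·8, 4·8 + 7·7) = (28 − 56, 32 + 49) = (-28, 81); dropping signs (only squares matter) gives (28, 81); check 28² + 81² = 784 + 6561 = 7345 ✓.
  Scale by k = 3: (3·28, 3·81) = (84, 243).
Step 4: Order so x ≤ y and verify: 84² + 243² = 7056 + 59049 = 66105 = n. ✓

n = 66105 = 84² + 243² (one valid representation with x ≤ y).


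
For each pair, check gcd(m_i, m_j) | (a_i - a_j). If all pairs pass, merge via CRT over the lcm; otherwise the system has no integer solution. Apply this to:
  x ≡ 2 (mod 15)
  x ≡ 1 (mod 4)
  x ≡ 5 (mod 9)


Moduli 15, 4, 9 are not pairwise coprime, so CRT works modulo lcm(m_i) when all pairwise compatibility conditions hold.
Pairwise compatibility: gcd(m_i, m_j) must divide a_i - a_j for every pair.
Merge one congruence at a time:
  Start: x ≡ 2 (mod 15).
  Combine with x ≡ 1 (mod 4): gcd(15, 4) = 1; 1 - 2 = -1, which IS divisible by 1, so compatible.
    Write x = 2 + 15·t and substitute into x ≡ 1 (mod 4): 15·t ≡ 1 − 2 = -1 (mod 4).
    Reduce coefficients mod 4: 3·t ≡ 3 (mod 4).
    The inverse of 3 mod 4 is 3 (since 3·3 = 9 = 2·4 + 1), so t ≡ 3·3 = 9 ≡ 1 (mod 4).
    Then x = 2 + 15·1 = 17, valid modulo lcm(15, 4) = 60: x ≡ 17 (mod 60).
  Combine with x ≡ 5 (mod 9): gcd(60, 9) = 3; 5 - 17 = -12, which IS divisible by 3, so compatible.
    Write x = 17 + 60·t and substitute into x ≡ 5 (mod 9): 60·t ≡ 5 − 17 = -12 (mod 9).
    Divide the congruence (and modulus) by g = 3: 20·t ≡ -4 (mod 3).
    Reduce coefficients mod 3: 2·t ≡ 2 (mod 3).
    The inverse of 2 mod 3 is 2 (since 2·2 = 4 = 1·3 + 1), so t ≡ 2·2 = 4 ≡ 1 (mod 3).
    Then x = 17 + 60·1 = 77, valid modulo lcm(60, 9) = 180: x ≡ 77 (mod 180).
Verify: 77 mod 15 = 2, 77 mod 4 = 1, 77 mod 9 = 5.

x ≡ 77 (mod 180).


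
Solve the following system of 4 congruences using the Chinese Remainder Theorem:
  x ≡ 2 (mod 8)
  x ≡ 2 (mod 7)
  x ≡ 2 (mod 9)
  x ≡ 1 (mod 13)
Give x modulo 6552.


Product of moduli M = 8 · 7 · 9 · 13 = 6552.
Merge one congruence at a time:
  Start: x ≡ 2 (mod 8).
  Combine with x ≡ 2 (mod 7); new modulus lcm = 56.
    Write x = 2 + 8·t and substitute into x ≡ 2 (mod 7): 8·t ≡ 2 − 2 = 0 (mod 7).
    Reduce coefficients mod 7: 1·t ≡ 0 (mod 7).
    So t ≡ 0 (mod 7).
    Then x = 2 + 8·0 = 2, valid modulo lcm(8, 7) = 56: x ≡ 2 (mod 56).
  Combine with x ≡ 2 (mod 9); new modulus lcm = 504.
    Write x = 2 + 56·t and substitute into x ≡ 2 (mod 9): 56·t ≡ 2 − 2 = 0 (mod 9).
    Reduce coefficients mod 9: 2·t ≡ 0 (mod 9).
    The inverse of 2 mod 9 is 5 (since 2·5 = 10 = 1·9 + 1), so t ≡ 5·0 = 0 ≡ 0 (mod 9).
    Then x = 2 + 56·0 = 2, valid modulo lcm(56, 9) = 504: x ≡ 2 (mod 504).
  Combine with x ≡ 1 (mod 13); new modulus lcm = 6552.
    Write x = 2 + 504·t and substitute into x ≡ 1 (mod 13): 504·t ≡ 1 − 2 = -1 (mod 13).
    Reduce coefficients mod 13: 10·t ≡ 12 (mod 13).
    The inverse of 10 mod 13 is 4 (since 10·4 = 40 = 3·13 + 1), so t ≡ 4·12 = 48 ≡ 9 (mod 13).
    Then x = 2 + 504·9 = 4538, valid modulo lcm(504, 13) = 6552: x ≡ 4538 (mod 6552).
Verify against each original: 4538 mod 8 = 2, 4538 mod 7 = 2, 4538 mod 9 = 2, 4538 mod 13 = 1.

x ≡ 4538 (mod 6552).


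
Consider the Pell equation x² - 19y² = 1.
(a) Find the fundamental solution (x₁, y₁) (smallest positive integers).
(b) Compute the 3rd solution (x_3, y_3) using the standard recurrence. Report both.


Step 1: Find the fundamental solution (x₁, y₁) of x² - 19y² = 1.
  Expand √19 as a continued fraction. a₀ = ⌊√19⌋ = 4; iterate m_{k+1} = d_k·a_k − m_k, d_{k+1} = (19 − m_{k+1}²)/d_k, a_{k+1} = ⌊(a₀ + m_{k+1})/d_{k+1}⌋ (starting m₀ = 0, d₀ = 1), with convergents p_k = a_k·p_{k-1} + p_{k-2}, q_k = a_k·q_{k-1} + q_{k-2} (p₋₁ = 1, q₋₁ = 0):
  k = 0: a₀ = 4; p₀/q₀ = 4/1; p₀² − 19·q₀² = 16 − 19 = -3.
  k = 1: m = 4, d = 3, a = ⌊(4 + 4)/3⌋ = 2; p/q = (2·4 + 1)/(2·1 + 0) = 9/2; p² − 19·q² = 81 − 76 = 5.
  k = 2: m = 2, d = 5, a = ⌊(4 + 2)/5⌋ = 1; p/q = (1·9 + 4)/(1·2 + 1) = 13/3; p² − 19·q² = 169 − 171 = -2.
  k = 3: m = 3, d = 2, a = ⌊(4 + 3)/2⌋ = 3; p/q = (3·13 + 9)/(3·3 + 2) = 48/11; p² − 19·q² = 2304 − 2299 = 5.
  k = 4: m = 3, d = 5, a = ⌊(4 + 3)/5⌋ = 1; p/q = (1·48 + 13)/(1·11 + 3) = 61/14; p² − 19·q² = 3721 − 3724 = -3.
  k = 5: m = 2, d = 3, a = ⌊(4 + 2)/3⌋ = 2; p/q = (2·61 + 48)/(2·14 + 11) = 170/39; p² − 19·q² = 28900 − 28899 = 1.
  The first convergent with p² − 19·q² = 1 gives the fundamental solution (x₁, y₁) = (170, 39).
Step 2: Apply the recurrence (x_{n+1}, y_{n+1}) = (x₁x_n + 19y₁y_n, x₁y_n + y₁x_n) repeatedly.
  From (x_1, y_1) = (170, 39): x_2 = 170·170 + 19·39·39 = 57799; y_2 = 170·39 + 39·170 = 13260.
  From (x_2, y_2) = (57799, 13260): x_3 = 170·57799 + 19·39·13260 = 19651490; y_3 = 170·13260 + 39·57799 = 4508361.
Step 3: Verify x_3² - 19·y_3² = 386181059220100 - 386181059220099 = 1 (should be 1). ✓

(x_1, y_1) = (170, 39); (x_3, y_3) = (19651490, 4508361).
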